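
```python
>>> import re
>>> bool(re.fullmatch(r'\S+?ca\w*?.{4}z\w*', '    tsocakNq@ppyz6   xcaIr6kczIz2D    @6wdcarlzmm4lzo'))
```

False

This matches one or more of a non-whitespace character (lazy); then the literal 'ca', then zero or more of a word character (lazy); then exactly 4 of any character, then a literal 'z', then zero or more of a word character.
For `fullmatch`, every character of the input must be accounted for by the pattern.
Here the pattern can't cover the whole string, so the call returns None, and `bool(None)` is False.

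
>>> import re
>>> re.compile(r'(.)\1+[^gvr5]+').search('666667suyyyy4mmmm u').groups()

('6',)

The match spans [0:19] → '666667suyyyy4mmmm u'.
Captured: group 1 = '6'.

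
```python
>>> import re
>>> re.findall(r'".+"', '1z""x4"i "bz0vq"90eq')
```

['""x4"i "bz0vq"']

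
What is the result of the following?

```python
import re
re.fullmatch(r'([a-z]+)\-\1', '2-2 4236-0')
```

None

For `fullmatch`, every character of the input must be accounted for by the pattern.
Here the pattern can't cover the whole string, so the call returns None.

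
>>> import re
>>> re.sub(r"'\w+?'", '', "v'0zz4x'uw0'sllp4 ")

`sub` substitutes '' at each match site.

"vuw0'sllp4 "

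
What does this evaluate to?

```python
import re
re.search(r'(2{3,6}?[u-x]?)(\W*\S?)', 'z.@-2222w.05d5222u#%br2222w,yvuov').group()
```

With the lazy modifier that quantifier settles for the fewest repetitions that let the rest of the pattern succeed (the atoms after it are unaffected and can still be greedy).
The match spans [4:8] → '2222'.

'2222'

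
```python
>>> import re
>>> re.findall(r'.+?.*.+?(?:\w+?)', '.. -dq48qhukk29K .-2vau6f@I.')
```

['.. -dq48qhukk29K .-2vau6f@I']

The pattern matches one or more of any character (lazy), then zero or more of any character; then one or more of any character (lazy); then one or more of a word character (lazy) (non-capturing group).
With no groups in the pattern, `findall` gives back each whole match — 1 here.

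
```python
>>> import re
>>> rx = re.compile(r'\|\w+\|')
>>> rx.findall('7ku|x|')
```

['|x|']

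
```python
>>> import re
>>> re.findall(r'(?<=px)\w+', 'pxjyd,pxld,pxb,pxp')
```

['jyd', 'ld', 'b', 'p']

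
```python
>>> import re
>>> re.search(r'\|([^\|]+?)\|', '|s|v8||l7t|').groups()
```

('s',)

`search` walks the string left to right and returns the first match it finds.
The match spans [0:3] → '|s|'.
Captured: group 1 = 's'.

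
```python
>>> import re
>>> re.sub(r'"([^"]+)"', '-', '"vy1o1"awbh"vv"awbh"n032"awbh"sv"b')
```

'-awbh-awbh-awbh-b'

`sub` substitutes '-' at each match site.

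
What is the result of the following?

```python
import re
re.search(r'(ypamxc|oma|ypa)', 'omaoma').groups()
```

`re.search` scans for the first position where the pattern succeeds.
The match spans [0:3] → 'oma'.
Captured: group 1 = 'oma'.

('oma',)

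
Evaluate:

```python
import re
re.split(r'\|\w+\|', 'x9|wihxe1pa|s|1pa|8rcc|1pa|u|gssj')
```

Matches to split on: at [2:12] → '|wihxe1pa|'; at [13:18] → '|1pa|'; at [22:27] → '|1pa|'.
Each match becomes a cut point; 4 segments remain.

['x9', 's', '8rcc', 'u|gssj']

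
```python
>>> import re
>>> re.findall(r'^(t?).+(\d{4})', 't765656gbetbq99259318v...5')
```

This matches anchored at the start of the string; then optionally a literal 't' (captured); then one or more of any character; then exactly 4 of a digit (captured).
Scanning left to right: at [0:21] match 't765656gbetbq99259318', groups = ('t', '9318').
With 2 capturing groups, `findall` returns a 2-tuple per match.

[('t', '9318')]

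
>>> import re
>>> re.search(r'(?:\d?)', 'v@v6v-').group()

Pattern: optionally a digit (non-capturing group).
`search` walks the string left to right and returns the first match it finds.
The match spans [0:0] → ''.

''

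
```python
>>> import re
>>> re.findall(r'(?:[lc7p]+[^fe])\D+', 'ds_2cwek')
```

['cwek']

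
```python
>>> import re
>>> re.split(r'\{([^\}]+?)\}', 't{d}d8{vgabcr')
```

['t', 'd', 'd8{vgabcr']

With a capturing group present, the delimiter's captured portion is kept in the result list.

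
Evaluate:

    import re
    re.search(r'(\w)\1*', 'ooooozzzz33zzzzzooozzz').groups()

('o',)

The match spans [0:5] → 'ooooo'.
Captured: group 1 = 'o'.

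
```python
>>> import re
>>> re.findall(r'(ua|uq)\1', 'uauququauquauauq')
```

A backreference is literal: `\1` must see the identical characters the first group matched.
Scanning left to right: at [2:6] match 'uquq', group 1 = 'uq'; at [10:14] match 'uaua', group 1 = 'ua'.
Because there's exactly one group, `findall` drops the full match and keeps group 1 from each hit.

['uq', 'ua']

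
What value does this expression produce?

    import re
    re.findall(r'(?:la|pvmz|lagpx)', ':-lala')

Matches: at [2:4] → 'la'; at [4:6] → 'la'.
With no groups in the pattern, `findall` gives back each whole match — 2 here.

['la', 'la']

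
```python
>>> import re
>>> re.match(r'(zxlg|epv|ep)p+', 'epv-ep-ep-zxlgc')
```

`re.match` won't scan ahead — the pattern has to work from the very first character.
Here position 0 doesn't satisfy it, so the call returns None.

None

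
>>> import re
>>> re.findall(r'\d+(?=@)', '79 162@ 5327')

['162']

The positive lookaround only admits positions where the adjacent text matches; those characters stay outside the span.
No capturing groups, so `findall` returns the 1 full match string.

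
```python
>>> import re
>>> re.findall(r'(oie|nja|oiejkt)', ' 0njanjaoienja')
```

Walking the string: at [2:5] match 'nja', group 1 = 'nja'; at [5:8] match 'nja', group 1 = 'nja'; at [8:11] match 'oie', group 1 = 'oie'; at [11:14] match 'nja', group 1 = 'nja'.
One capturing group, so `findall` returns just the captured substring from each match — 4 in all.

['nja', 'nja', 'oie', 'nja']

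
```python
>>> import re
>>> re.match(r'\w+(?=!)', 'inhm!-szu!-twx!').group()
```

The `(?=…)`/`(?<=…)` assertion just peeks at neighbouring text; it doesn't advance the match position.
`re.match` won't scan ahead — the pattern has to work from the very first character.
The match spans [0:4] → 'inhm'.

'inhm'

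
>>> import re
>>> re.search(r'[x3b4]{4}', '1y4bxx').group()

The pattern matches exactly 4 of one of [x3b4].
`search` walks the string left to right and returns the first match it finds.
The match spans [2:6] → '4bxx'.

'4bxx'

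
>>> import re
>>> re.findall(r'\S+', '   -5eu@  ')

['-5eu@']

With no groups in the pattern, `findall` gives back each whole match — 1 here.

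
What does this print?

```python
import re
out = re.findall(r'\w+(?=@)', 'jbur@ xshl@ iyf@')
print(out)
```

['jbur', 'xshl', 'iyf']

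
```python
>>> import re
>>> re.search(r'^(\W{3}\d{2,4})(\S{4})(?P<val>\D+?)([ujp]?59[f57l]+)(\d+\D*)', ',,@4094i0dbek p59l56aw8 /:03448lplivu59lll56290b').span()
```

(0, 22)

Pattern: anchored at the start of the string; then exactly 3 of a non-word character, then 2 to 4 of a digit (captured); then exactly 4 of a non-whitespace character (captured); then one or more of a non-digit (lazy) (captured as 'val'); then optionally one of [ujp], then the literal '59', then one or more of one of [f57l] (captured); then one or more of a digit, then zero or more of a non-digit (captured).
Unlike `match`, `search` isn't anchored — it looks for the pattern anywhere in the string.
The match spans [0:22] → ',,@4094i0dbek p59l56aw'.
Captured: group 1 = ',,@4094', group 2 = 'i0db', group 3 = 'ek ', group 4 = 'p59l5', group 5 = '6aw'.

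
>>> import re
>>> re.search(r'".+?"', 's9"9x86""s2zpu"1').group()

A non-greedy quantifier consumes as few characters as it can — just enough that the remainder of the pattern still matches from where it stops; whatever follows it matches normally.
`re.search` scans for the first position where the pattern succeeds.
The match spans [2:8] → '"9x86"'.

'"9x86"'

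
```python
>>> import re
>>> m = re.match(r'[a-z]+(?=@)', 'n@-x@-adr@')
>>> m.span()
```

(0, 1)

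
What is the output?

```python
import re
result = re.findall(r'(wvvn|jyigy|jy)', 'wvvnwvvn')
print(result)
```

['wvvn', 'wvvn']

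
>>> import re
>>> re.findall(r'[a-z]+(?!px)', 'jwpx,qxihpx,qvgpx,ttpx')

['jwpx', 'qxihpx', 'qvgpx', 'ttpx']

A negative assertion filters positions out without eating any characters.
Walking the string: at [0:4] → 'jwpx'; at [5:11] → 'qxihpx'; at [12:17] → 'qvgpx'; at [18:22] → 'ttpx'.
Since nothing is captured, `findall` lists the 4 matched substrings directly.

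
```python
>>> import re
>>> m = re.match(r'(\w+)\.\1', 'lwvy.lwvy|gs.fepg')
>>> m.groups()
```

('lwvy',)

The match spans [0:9] → 'lwvy.lwvy'.
Captured: group 1 = 'lwvy'.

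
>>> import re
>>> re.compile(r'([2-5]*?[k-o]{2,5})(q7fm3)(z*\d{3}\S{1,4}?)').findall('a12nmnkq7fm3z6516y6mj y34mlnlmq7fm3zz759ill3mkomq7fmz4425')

[('2nmnk', 'q7fm3', 'z6516'), ('34mlnlm', 'q7fm3', 'zz759i')]

Pattern: zero or more of a character in [2-5] (lazy), then 2 to 5 of a character in [k-o] (captured); then the literal 'q7', then the literal 'fm3' (captured); then zero or more of the literal 'z', then exactly 3 of a digit, then 1 to 4 of a non-whitespace character (lazy) (captured).
Walking the string: at [2:17] match '2nmnkq7fm3z6516', groups = ('2nmnk', 'q7fm3', 'z6516'); at [23:41] match '34mlnlmq7fm3zz759i', groups = ('34mlnlm', 'q7fm3', 'zz759i').
Multiple groups make `findall` return tuples — one 3-tuple for each match.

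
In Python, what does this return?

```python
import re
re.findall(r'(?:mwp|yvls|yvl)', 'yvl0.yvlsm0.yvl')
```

The regex engine tests alternatives in the order written; an earlier branch that matches wins even if a later one would match more.
Walking the string: at [0:3] → 'yvl'; at [5:9] → 'yvls'; at [12:15] → 'yvl'.
`findall` yields the raw match text (3 of them) because the pattern has no groups.

['yvl', 'yvls', 'yvl']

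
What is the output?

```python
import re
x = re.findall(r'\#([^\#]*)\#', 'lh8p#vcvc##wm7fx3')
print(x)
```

['vcvc']

Matches: at [4:10] match '#vcvc#', group 1 = 'vcvc'.
One capturing group, so `findall` returns just the captured substring from the one match — 1 in all.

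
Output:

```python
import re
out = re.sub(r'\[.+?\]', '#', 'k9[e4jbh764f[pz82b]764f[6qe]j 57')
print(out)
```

k9#764f#j 57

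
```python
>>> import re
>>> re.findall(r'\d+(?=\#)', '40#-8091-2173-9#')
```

The positive lookaround only admits positions where the adjacent text matches; those characters stay outside the span.
Matches: at [0:2] → '40'; at [14:15] → '9'.
Since nothing is captured, `findall` lists the 2 matched substrings directly.

['40', '9']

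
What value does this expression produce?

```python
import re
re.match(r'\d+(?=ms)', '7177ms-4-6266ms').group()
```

The positive lookaround only admits positions where the adjacent text matches; those characters stay outside the span.
With `match`, the pattern is implicitly anchored at the beginning.
The match spans [0:4] → '7177'.

'7177'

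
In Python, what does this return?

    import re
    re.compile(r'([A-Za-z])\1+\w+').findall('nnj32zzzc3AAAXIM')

['n']

The backreference `\1` re-matches whatever the first group consumed, character for character.
Matches: at [0:16] match 'nnj32zzzc3AAAXIM', group 1 = 'n'.
`findall` collects group 1 from the one match (1 total).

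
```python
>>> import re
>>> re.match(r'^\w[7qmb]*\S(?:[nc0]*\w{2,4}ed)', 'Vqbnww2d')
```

Pattern: anchored at the start of the string; then a word character, then zero or more of one of [7qmb], then a non-whitespace character; then zero or more of one of [nc0], then 2 to 4 of a word character, then the literal 'ed' (non-capturing group).
`re.match` won't scan ahead — the pattern has to work from the very first character.
Here the string doesn't start with a match, so the call returns None.

None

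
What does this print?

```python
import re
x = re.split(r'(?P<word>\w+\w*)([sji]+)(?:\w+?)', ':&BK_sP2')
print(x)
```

[':&', 'BK_', 's', '2']

A non-greedy quantifier consumes as few characters as it can — just enough that the remainder of the pattern still matches from where it stops; whatever follows it matches normally.
With a capturing group present, the delimiter's captured portion is kept in the result list.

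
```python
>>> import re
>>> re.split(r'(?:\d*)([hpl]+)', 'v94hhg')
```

This matches zero or more of a digit (non-capturing group); then one or more of one of [hpl] (captured).
Matches to split on: at [1:5] → '94hh'.
`re.split` interleaves the captured-group text with the surrounding fragments.

['v', 'hh', 'g']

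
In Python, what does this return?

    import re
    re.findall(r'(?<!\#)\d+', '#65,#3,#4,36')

A negative assertion filters positions out without eating any characters.
Walking the string: at [2:3] → '5'; at [10:12] → '36'.
Since nothing is captured, `findall` lists the 2 matched substrings directly.

['5', '36']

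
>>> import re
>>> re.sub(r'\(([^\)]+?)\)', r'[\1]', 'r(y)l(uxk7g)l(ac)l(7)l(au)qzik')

'r[y]l[uxk7g]l[ac]l[7]l[au]qzik'

`\1` in the replacement pulls in group 1's text for each match.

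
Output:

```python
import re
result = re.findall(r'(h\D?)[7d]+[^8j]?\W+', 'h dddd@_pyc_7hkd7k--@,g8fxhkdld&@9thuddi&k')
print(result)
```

['h ', 'hk', 'hu']

This matches a literal 'h', then optionally a non-digit (captured); then one or more of one of [7d], then optionally any character except [8j], then one or more of a non-word character.
Walking the string: at [0:7] match 'h dddd@', group 1 = 'h '; at [13:22] match 'hkd7k--@,', group 1 = 'hk'; at [35:41] match 'huddi&', group 1 = 'hu'.
Because there's exactly one group, `findall` drops the full match and keeps group 1 from each hit.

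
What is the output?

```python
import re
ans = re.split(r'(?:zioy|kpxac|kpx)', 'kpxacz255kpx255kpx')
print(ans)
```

['', 'z255', '255', '']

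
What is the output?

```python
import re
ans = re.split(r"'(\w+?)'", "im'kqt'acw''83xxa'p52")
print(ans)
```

['im', 'kqt', "acw'", '83xxa', 'p52']

Matches to split on: at [2:7] → "'kqt'"; at [11:18] → "'83xxa'".
With a capturing group present, the delimiter's captured portion is kept in the result list.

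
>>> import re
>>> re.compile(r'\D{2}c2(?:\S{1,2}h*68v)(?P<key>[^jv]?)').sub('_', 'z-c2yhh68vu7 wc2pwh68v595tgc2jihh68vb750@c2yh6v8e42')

'_7_95_750@c2yh6v8e42'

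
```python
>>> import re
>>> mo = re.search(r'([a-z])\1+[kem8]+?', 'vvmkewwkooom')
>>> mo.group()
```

'vvm'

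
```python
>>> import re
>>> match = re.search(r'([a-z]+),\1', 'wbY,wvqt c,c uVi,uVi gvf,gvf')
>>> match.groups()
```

`\1` is not a pattern — it's the concrete string captured by group 1, re-applied verbatim.
`re.search` tries every starting position until one works.
The match spans [9:12] → 'c,c'.
Captured: group 1 = 'c'.

('c',)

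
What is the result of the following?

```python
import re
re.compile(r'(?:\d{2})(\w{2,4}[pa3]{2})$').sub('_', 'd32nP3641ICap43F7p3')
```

'd32nP3641ICap_'

Pattern: exactly 2 of a digit (non-capturing group); then 2 to 4 of a word character, then exactly 2 of one of [pa3] (captured); then anchored at the end.
Matches: at [13:19] → '43F7p3'.
Each match is replaced by '_'.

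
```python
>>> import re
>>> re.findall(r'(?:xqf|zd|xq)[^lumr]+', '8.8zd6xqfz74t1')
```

['zd6xqfz74t1']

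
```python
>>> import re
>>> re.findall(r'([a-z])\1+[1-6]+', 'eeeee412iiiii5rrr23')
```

['e', 'i', 'r']

A backreference is literal: `\1` must see the identical characters the first group matched.
Matches: at [0:8] match 'eeeee412', group 1 = 'e'; at [8:14] match 'iiiii5', group 1 = 'i'; at [14:19] match 'rrr23', group 1 = 'r'.
With a single group, `findall` returns only what that group captured — 3 items.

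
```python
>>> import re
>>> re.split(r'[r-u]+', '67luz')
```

['67l', 'z']

The pattern matches one or more of a character in [r-u].
Matches to split on: at [3:4] → 'u'.
The string is cut at each match, leaving 2 pieces.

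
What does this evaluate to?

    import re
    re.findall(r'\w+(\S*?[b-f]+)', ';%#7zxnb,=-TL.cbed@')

[',=-TL.cbed']

Pattern: one or more of a word character; then zero or more of a non-whitespace character (lazy), then one or more of a character in [b-f] (captured).
Walking the string: at [3:18] match '7zxnb,=-TL.cbed', group 1 = ',=-TL.cbed'.
With a single group, `findall` returns only what that group captured — 1 item.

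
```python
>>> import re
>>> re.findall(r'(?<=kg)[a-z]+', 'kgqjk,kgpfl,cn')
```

Because the assertion is zero-width, the text it checks is not consumed and won't appear in the result.
Matches: at [2:5] → 'qjk'; at [8:11] → 'pfl'.
`findall` yields the raw match text (2 of them) because the pattern has no groups.

['qjk', 'pfl']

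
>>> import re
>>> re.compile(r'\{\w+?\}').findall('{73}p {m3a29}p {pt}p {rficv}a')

['{73}', '{m3a29}', '{pt}', '{rficv}']

With no groups in the pattern, `findall` gives back each whole match — 4 here.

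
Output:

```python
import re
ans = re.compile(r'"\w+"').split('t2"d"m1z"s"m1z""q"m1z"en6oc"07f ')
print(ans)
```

Matches to split on: at [2:5] → '"d"'; at [8:11] → '"s"'; at [15:18] → '"q"'; at [21:28] → '"en6oc"'.
Each match becomes a cut point; 5 segments remain.

['t2', 'm1z', 'm1z"', 'm1z', '07f ']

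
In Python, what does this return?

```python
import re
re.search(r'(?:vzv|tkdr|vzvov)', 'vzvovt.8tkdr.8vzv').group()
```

'vzv'

Alternation tries branches left to right and keeps the first one that lets the overall match succeed at that position.
`re.search` scans for the first position where the pattern succeeds.
The match spans [0:3] → 'vzv'.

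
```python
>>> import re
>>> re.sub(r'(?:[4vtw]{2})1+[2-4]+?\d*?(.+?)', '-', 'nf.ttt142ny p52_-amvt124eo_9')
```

'nf.t-ny p52_-am-eo_9'

This matches exactly 2 of one of [4vtw] (non-capturing group); then one or more of a literal '1', then one or more of a character in [2-4] (lazy), then zero or more of a digit (lazy); then one or more of any character (lazy) (captured).
The `?` after the quantifier makes it lazy — it takes as little as possible before letting the rest of the pattern try.
Matches: at [4:9] → 'tt142'; at [19:24] → 'vt124'.
Each match is replaced by '-'.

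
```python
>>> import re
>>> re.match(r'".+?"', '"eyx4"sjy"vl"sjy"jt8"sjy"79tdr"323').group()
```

A `+?`/`*?`/`{m,n}?` starts at its minimum and grows only as far as needed for what follows to match.
With `match`, the pattern is implicitly anchored at the beginning.
The match spans [0:6] → '"eyx4"'.

'"eyx4"'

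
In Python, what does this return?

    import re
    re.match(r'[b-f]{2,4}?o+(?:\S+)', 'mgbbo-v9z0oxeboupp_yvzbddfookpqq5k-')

`re.match` only tries the pattern at the start of the string.
Here position 0 doesn't satisfy it, so the call returns None.

None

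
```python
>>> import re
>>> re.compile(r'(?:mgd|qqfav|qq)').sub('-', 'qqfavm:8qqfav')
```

'-m:8-'

Branches in `(...|...)` are attempted left-to-right; the first branch that allows the whole pattern to succeed is taken.
`sub` substitutes '-' at each match site.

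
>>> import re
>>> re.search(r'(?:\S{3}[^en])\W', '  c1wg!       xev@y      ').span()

(2, 7)

The pattern matches exactly 3 of a non-whitespace character, then any character except [en] (non-capturing group); then a non-word character.
`search` walks the string left to right and returns the first match it finds.
The match spans [2:7] → 'c1wg!'.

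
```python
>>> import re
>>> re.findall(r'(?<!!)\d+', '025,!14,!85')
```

['025', '4', '5']

The negative lookahead/lookbehind blocks any match where the forbidden context is present.
Walking the string: at [0:3] → '025'; at [6:7] → '4'; at [10:11] → '5'.
With no groups in the pattern, `findall` gives back each whole match — 3 here.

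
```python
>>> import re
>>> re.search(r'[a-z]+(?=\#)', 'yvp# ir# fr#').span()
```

(0, 3)

The lookaround is zero-width — it requires the adjacent text to match without consuming it, so the asserted text isn't part of the match.
`re.search` tries every starting position until one works.
The match spans [0:3] → 'yvp'.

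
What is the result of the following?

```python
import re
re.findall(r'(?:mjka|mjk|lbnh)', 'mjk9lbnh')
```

Walking the string: at [0:3] → 'mjk'; at [4:8] → 'lbnh'.
With no groups in the pattern, `findall` gives back each whole match — 2 here.

['mjk', 'lbnh']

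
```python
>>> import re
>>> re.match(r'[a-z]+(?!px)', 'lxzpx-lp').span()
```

(0, 5)

Because the assertion is negative and zero-width, positions next to the forbidden text are skipped.
`match` is anchored at position 0; if the pattern doesn't fit there, it returns None.
The match spans [0:5] → 'lxzpx'.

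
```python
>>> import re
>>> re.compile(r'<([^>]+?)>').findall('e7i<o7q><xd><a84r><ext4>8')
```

Walking the string: at [3:8] match '<o7q>', group 1 = 'o7q'; at [8:12] match '<xd>', group 1 = 'xd'; at [12:18] match '<a84r>', group 1 = 'a84r'; at [18:24] match '<ext4>', group 1 = 'ext4'.
With a single group, `findall` returns only what that group captured — 4 items.

['o7q', 'xd', 'a84r', 'ext4']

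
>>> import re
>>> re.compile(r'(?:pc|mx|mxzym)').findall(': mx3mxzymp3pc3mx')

['mx', 'mx', 'pc', 'mx']

The regex engine tests alternatives in the order written; an earlier branch that matches wins even if a later one would match more.
Scanning left to right: at [2:4] → 'mx'; at [5:7] → 'mx'; at [12:14] → 'pc'; at [15:17] → 'mx'.
With no groups in the pattern, `findall` gives back each whole match — 4 here.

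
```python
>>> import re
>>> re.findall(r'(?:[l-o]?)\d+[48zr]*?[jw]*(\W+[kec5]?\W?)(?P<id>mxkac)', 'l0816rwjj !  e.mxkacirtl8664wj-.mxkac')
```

This matches optionally a character in [l-o] (non-capturing group); then one or more of a digit, then zero or more of one of [48zr] (lazy), then zero or more of one of [jw]; then one or more of a non-word character, then optionally one of [kec5], then optionally a non-word character (captured); then the literal 'mx', then the literal 'kac' (captured as 'id').
Matches: at [0:20] match 'l0816rwjj !  e.mxkac', groups = (' !  e.', 'mxkac'); at [23:37] match 'l8664wj-.mxkac', groups = ('-.', 'mxkac').
`findall` packs the 2 group values into a tuple for every match.

[(' !  e.', 'mxkac'), ('-.', 'mxkac')]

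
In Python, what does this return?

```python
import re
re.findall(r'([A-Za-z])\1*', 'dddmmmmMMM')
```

After group 1 captures some text, `\1` only succeeds where that same text appears again.
With a single group, `findall` returns only what that group captured — 3 items.

['d', 'm', 'M']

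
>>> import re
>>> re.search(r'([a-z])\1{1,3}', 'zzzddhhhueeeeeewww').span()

(0, 3)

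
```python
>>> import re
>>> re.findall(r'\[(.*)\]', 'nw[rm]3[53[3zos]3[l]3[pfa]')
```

['rm]3[53[3zos]3[l]3[pfa']

With a single group, `findall` returns only what that group captured — 1 item.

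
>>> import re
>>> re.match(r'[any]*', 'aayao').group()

With `match`, the pattern is implicitly anchored at the beginning.
The match spans [0:4] → 'aaya'.

'aaya'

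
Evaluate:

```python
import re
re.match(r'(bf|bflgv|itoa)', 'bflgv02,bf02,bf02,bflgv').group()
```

The regex engine tests alternatives in the order written; an earlier branch that matches wins even if a later one would match more.
With `match`, the pattern is implicitly anchored at the beginning.
The match spans [0:2] → 'bf'.
Captured: group 1 = 'bf'.

'bf'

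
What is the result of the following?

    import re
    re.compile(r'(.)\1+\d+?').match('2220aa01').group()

`match` is anchored at position 0; if the pattern doesn't fit there, it returns None.
The match spans [0:4] → '2220'.

'2220'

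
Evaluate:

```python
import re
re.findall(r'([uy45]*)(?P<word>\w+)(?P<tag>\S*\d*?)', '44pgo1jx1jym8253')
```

Pattern: zero or more of one of [uy45] (captured); then one or more of a word character (captured as 'word'); then zero or more of a non-whitespace character, then zero or more of a digit (lazy) (captured as 'tag').
Walking the string: at [0:16] match '44pgo1jx1jym8253', groups = ('44', 'pgo1jx1jym8253', '').
With 3 capturing groups, `findall` returns a 3-tuple per match.

[('44', 'pgo1jx1jym8253', '')]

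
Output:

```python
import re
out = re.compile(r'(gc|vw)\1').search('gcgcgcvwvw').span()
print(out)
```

After group 1 captures some text, `\1` only succeeds where that same text appears again.
`re.search` scans for the first position where the pattern succeeds.
The match spans [0:4] → 'gcgc'.
Captured: group 1 = 'gc'.

(0, 4)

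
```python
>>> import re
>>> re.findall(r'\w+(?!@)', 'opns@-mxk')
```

['opn', 'mxk']

Because the assertion is negative and zero-width, positions next to the forbidden text are skipped.
`findall` yields the raw match text (2 of them) because the pattern has no groups.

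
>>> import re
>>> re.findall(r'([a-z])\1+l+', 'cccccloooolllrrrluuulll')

['c', 'o', 'r', 'u']

A backreference is literal: `\1` must see the identical characters the first group matched.
Walking the string: at [0:6] match 'cccccl', group 1 = 'c'; at [6:13] match 'oooolll', group 1 = 'o'; at [13:17] match 'rrrl', group 1 = 'r'; at [17:23] match 'uuulll', group 1 = 'u'.
One capturing group, so `findall` returns just the captured substring from each match — 4 in all.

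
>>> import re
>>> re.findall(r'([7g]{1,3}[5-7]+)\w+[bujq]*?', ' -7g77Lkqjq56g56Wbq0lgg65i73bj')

['7g77']

The pattern matches 1 to 3 of one of [7g], then one or more of a character in [5-7] (captured); then one or more of a word character, then zero or more of one of [bujq] (lazy).
Because there's exactly one group, `findall` drops the full match and keeps group 1 from the one hit.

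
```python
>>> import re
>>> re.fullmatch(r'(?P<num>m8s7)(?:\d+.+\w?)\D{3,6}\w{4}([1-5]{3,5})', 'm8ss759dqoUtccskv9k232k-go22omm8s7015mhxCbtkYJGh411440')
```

None

Pattern: the literal 'm8s', then a literal '7' (captured as 'num'); then one or more of a digit, then one or more of any character, then optionally a word character (non-capturing group); then 3 to 6 of a non-digit, then exactly 4 of a word character; then 3 to 5 of a character in [1-5] (captured).
For `fullmatch`, every character of the input must be accounted for by the pattern.
Here the pattern can't cover the whole string, so the call returns None.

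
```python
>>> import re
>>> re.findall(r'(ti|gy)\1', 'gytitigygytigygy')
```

['ti', 'gy', 'gy']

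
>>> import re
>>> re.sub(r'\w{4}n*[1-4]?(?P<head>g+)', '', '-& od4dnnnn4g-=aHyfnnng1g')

'-& -=1g'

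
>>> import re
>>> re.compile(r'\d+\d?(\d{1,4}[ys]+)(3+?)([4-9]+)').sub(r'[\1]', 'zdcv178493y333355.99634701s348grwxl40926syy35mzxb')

'zdcv[3y].[1s]grwxl[6syy]mzxb'

The pattern matches one or more of a digit, then optionally a digit; then 1 to 4 of a digit, then one or more of one of [ys] (captured); then one or more of a literal '3' (lazy) (captured); then one or more of a character in [4-9] (captured).
`\1` in the replacement pulls in group 1's text for each match.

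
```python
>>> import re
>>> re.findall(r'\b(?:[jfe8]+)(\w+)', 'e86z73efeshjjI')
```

['6z73efeshjjI']

The pattern matches a word boundary (`\b`, zero-width); then one or more of one of [jfe8] (non-capturing group); then one or more of a word character (captured).
`findall` collects group 1 from the one match (1 total).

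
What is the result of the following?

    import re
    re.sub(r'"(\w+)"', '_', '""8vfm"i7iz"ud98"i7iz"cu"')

'"_i7iz_i7iz_'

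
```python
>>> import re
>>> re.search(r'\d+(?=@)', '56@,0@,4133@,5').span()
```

The `(?=…)`/`(?<=…)` assertion just peeks at neighbouring text; it doesn't advance the match position.
The match spans [0:2] → '56'.

(0, 2)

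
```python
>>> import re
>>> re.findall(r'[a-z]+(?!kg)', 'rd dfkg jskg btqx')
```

['rd', 'dfkg', 'jskg', 'btqx']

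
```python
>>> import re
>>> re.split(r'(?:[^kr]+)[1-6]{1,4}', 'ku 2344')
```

The string is cut at each match, leaving 2 pieces.

['k', '']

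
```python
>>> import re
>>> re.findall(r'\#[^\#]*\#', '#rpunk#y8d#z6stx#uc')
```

['#rpunk#', '#z6stx#']

`findall` yields the raw match text (2 of them) because the pattern has no groups.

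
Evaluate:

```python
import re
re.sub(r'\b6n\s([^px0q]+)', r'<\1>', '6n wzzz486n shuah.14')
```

'<wzzz486n shuah.14>'

Each match is replaced using the text its own group 1 captured.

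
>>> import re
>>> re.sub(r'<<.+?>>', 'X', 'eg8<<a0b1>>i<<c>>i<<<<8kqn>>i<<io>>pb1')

A `+?`/`*?`/`{m,n}?` starts at its minimum and grows only as far as needed for what follows to match.
Matches: at [3:11] → '<<a0b1>>'; at [12:17] → '<<c>>'; at [18:28] → '<<<<8kqn>>'; at [29:35] → '<<io>>'.
`sub` substitutes 'X' at each match site.

'eg8XiXiXiXpb1'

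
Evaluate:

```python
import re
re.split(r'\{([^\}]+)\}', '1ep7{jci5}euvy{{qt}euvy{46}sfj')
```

Matches to split on: at [4:10] → '{jci5}'; at [14:19] → '{{qt}'; at [23:27] → '{46}'.
The group in the pattern means `split` returns the separators' captures alongside the pieces.

['1ep7', 'jci5', 'euvy', '{qt', 'euvy', '46', 'sfj']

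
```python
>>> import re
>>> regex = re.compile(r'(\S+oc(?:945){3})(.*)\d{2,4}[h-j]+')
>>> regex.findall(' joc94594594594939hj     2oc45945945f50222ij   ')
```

This matches one or more of a non-whitespace character, then the literal 'oc', then the literal '945' repeated 3 times (captured); then zero or more of any character (captured); then 2 to 4 of a digit, then one or more of a character in [h-j].
Walking the string: at [1:44] match 'joc94594594594939hj     2oc45945945f50222ij', groups = ('joc945945945', '94939hj     2oc45945945f502').
With 2 capturing groups, `findall` returns a 2-tuple per match.

[('joc945945945', '94939hj     2oc45945945f502')]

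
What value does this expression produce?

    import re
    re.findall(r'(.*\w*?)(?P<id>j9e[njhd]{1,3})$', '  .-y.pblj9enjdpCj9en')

[('  .-y.pblj9enjdpC', 'j9en')]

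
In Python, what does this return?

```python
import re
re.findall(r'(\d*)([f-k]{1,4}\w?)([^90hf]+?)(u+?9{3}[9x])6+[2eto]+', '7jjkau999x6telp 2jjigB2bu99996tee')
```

[('7', 'jjk', 'a', 'u999x'), ('2', 'jjigB', '2b', 'u9999')]

The pattern matches zero or more of a digit (captured); then 1 to 4 of a character in [f-k], then optionally a word character (captured); then one or more of any character except [90hf] (lazy) (captured); then one or more of a literal 'u' (lazy), then exactly 3 of the literal '9', then one of [9x] (captured); then one or more of the literal '6', then one or more of one of [2eto].
Scanning left to right: at [0:13] match '7jjkau999x6te', groups = ('7', 'jjk', 'a', 'u999x'); at [16:33] match '2jjigB2bu99996tee', groups = ('2', 'jjigB', '2b', 'u9999').
`findall` packs the 4 group values into a tuple for every match.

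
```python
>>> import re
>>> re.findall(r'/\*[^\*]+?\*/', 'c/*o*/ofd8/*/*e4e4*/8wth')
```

['/*o*/', '/*e4e4*/']

Walking the string: at [1:6] → '/*o*/'; at [12:20] → '/*e4e4*/'.
Since nothing is captured, `findall` lists the 2 matched substrings directly.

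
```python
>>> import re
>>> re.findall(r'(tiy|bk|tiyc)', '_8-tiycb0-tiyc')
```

['tiy', 'tiy']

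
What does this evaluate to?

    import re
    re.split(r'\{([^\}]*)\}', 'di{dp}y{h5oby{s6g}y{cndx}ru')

['di', 'dp', 'y', 'h5oby{s6g', 'y', 'cndx', 'ru']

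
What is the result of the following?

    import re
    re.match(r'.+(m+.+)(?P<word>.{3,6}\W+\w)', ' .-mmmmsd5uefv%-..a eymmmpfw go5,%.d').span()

(0, 36)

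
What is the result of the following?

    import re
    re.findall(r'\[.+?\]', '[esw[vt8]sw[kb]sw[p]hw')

['[esw[vt8]', '[kb]', '[p]']

Lazy quantifiers expand one character at a time until the remainder of the pattern can match.
Walking the string: at [0:9] → '[esw[vt8]'; at [11:15] → '[kb]'; at [17:20] → '[p]'.
`findall` yields the raw match text (3 of them) because the pattern has no groups.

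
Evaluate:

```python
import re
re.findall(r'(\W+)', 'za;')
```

[';']

Pattern: one or more of a non-word character (captured).
One capturing group, so `findall` returns just the captured substring from the one match — 1 in all.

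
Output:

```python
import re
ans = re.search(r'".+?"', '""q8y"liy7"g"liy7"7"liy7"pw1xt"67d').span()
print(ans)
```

(0, 6)

The `?` after the quantifier makes it lazy — it takes as little as possible before letting the rest of the pattern try.
Unlike `match`, `search` isn't anchored — it looks for the pattern anywhere in the string.
The match spans [0:6] → '""q8y"'.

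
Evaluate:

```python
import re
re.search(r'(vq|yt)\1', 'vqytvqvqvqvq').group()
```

The backreference `\1` re-matches whatever the first group consumed, character for character.
The match spans [4:8] → 'vqvq'.

'vqvq'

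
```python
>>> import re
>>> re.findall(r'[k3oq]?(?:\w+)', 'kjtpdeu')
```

Pattern: optionally one of [k3oq]; then one or more of a word character (non-capturing group).
Matches: at [0:7] → 'kjtpdeu'.
`findall` yields the raw match text (1 of them) because the pattern has no groups.

['kjtpdeu']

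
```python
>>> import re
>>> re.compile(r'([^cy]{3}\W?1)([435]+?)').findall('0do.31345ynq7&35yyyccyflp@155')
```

[('o.31', '3'), ('flp@1', '5')]

The pattern matches exactly 3 of any character except [cy], then optionally a non-word character, then a literal '1' (captured); then one or more of one of [435] (lazy) (captured).
`findall` packs the 2 group values into a tuple for every match.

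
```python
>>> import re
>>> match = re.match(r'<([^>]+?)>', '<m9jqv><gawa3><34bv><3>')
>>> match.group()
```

`match` is anchored at position 0; if the pattern doesn't fit there, it returns None.
The match spans [0:7] → '<m9jqv>'.
Captured: group 1 = 'm9jqv'.

'<m9jqv>'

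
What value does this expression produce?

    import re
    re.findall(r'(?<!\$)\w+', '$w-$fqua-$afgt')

['qua', 'fgt']

A negative assertion filters positions out without eating any characters.
Scanning left to right: at [5:8] → 'qua'; at [11:14] → 'fgt'.
`findall` yields the raw match text (2 of them) because the pattern has no groups.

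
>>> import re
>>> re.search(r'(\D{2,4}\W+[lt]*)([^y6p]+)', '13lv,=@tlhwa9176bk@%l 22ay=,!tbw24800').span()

(2, 15)

Pattern: 2 to 4 of a non-digit, then one or more of a non-word character, then zero or more of one of [lt] (captured); then one or more of any character except [y6p] (captured).
`re.search` tries every starting position until one works.
The match spans [2:15] → 'lv,=@tlhwa917'.
Captured: group 1 = 'lv,=@tl', group 2 = 'hwa917'.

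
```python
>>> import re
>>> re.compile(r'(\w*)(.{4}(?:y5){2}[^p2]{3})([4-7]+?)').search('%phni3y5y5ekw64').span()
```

(1, 14)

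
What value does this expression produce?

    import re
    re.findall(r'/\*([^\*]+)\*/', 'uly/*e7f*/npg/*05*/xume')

['e7f', '05']

`findall` collects group 1 from each match (2 total).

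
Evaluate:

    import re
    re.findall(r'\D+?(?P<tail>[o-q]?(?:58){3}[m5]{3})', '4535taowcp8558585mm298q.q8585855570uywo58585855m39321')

['o58585855m']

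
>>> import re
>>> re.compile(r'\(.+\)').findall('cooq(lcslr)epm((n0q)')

['(lcslr)epm((n0q)']

Since nothing is captured, `findall` lists the 1 matched substring directly.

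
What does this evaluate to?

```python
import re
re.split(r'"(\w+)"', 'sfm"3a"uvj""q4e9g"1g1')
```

['sfm', '3a', 'uvj"', 'q4e9g', '1g1']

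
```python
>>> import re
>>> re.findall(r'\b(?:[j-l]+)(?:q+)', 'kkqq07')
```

The pattern matches a word boundary (`\b`, zero-width); then one or more of a character in [j-l] (non-capturing group); then one or more of a literal 'q' (non-capturing group).
Walking the string: at [0:4] → 'kkqq'.
Since nothing is captured, `findall` lists the 1 matched substring directly.

['kkqq']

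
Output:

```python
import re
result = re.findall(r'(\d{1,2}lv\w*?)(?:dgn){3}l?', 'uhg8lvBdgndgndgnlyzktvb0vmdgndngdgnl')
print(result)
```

['8lvB']

With a single group, `findall` returns only what that group captured — 1 item.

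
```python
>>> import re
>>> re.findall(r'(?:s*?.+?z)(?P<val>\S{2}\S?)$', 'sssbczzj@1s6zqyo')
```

['qyo']

One capturing group, so `findall` returns just the captured substring from the one match — 1 in all.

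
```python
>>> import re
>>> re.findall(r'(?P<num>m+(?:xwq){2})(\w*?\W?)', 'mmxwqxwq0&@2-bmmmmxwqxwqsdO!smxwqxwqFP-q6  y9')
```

[('mmxwqxwq', ''), ('mmmmxwqxwq', ''), ('mxwqxwq', '')]

This matches one or more of a literal 'm', then the literal 'xwq' repeated 2 times (captured as 'num'); then zero or more of a word character (lazy), then optionally a non-word character (captured).
Scanning left to right: at [0:8] match 'mmxwqxwq', groups = ('mmxwqxwq', ''); at [14:24] match 'mmmmxwqxwq', groups = ('mmmmxwqxwq', ''); at [29:36] match 'mxwqxwq', groups = ('mxwqxwq', '').
`findall` packs the 2 group values into a tuple for every match.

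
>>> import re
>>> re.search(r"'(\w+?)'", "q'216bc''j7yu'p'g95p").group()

Unlike `match`, `search` isn't anchored — it looks for the pattern anywhere in the string.
The match spans [1:8] → "'216bc'".
Captured: group 1 = '216bc'.

"'216bc'"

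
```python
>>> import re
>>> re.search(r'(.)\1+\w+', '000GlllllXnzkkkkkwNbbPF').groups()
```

('0',)

`\1` has to match the exact text group 1 already captured.
`re.search` scans for the first position where the pattern succeeds.
The match spans [0:23] → '000GlllllXnzkkkkkwNbbPF'.
Captured: group 1 = '0'.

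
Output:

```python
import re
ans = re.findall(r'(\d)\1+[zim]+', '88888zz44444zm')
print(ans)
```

['8', '4']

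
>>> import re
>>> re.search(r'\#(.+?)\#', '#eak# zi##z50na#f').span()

With the lazy modifier that quantifier settles for the fewest repetitions that let the rest of the pattern succeed (the atoms after it are unaffected and can still be greedy).
The match spans [0:5] → '#eak#'.

(0, 5)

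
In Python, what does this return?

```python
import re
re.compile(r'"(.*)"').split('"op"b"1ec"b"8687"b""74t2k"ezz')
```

['', 'op"b"1ec"b"8687"b""74t2k', 'ezz']

Because the pattern has a capturing group, `split` also inserts each captured text between the pieces.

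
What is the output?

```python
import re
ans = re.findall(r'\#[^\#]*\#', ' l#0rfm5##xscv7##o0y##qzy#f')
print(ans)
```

['#0rfm5#', '#xscv7#', '#o0y#', '#qzy#']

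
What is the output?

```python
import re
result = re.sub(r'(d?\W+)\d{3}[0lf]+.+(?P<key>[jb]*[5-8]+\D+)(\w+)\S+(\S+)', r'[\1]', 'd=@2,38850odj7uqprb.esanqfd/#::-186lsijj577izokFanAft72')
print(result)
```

d=@2,38850odj7uqprb.esanqf[d/#::-]

`\1` in the replacement pulls in group 1's text for each match.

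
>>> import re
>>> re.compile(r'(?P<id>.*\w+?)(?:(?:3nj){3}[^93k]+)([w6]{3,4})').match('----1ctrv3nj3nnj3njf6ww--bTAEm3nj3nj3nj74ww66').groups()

('----1ctrv3nj3nnj3njf6ww--bTAEm', 'w66')

The pattern matches zero or more of any character, then one or more of a word character (lazy) (captured as 'id'); then the literal '3nj' repeated 3 times, then one or more of any character except [93k] (non-capturing group); then 3 to 4 of one of [w6] (captured).
`re.match` only tries the pattern at the start of the string.
The match spans [0:45] → '----1ctrv3nj3nnj3njf6ww--bTAEm3nj3nj3nj74ww66'.
Captured: group 1 = '----1ctrv3nj3nnj3njf6ww--bTAEm', group 2 = 'w66'.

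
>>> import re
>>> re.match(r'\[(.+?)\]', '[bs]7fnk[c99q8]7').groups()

The match spans [0:4] → '[bs]'.
Captured: group 1 = 'bs'.

('bs',)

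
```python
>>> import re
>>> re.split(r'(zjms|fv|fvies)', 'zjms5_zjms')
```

With a capturing group present, the delimiter's captured portion is kept in the result list.

['', 'zjms', '5_', 'zjms', '']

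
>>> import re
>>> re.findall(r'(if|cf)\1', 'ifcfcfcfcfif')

['cf', 'cf']

After group 1 captures some text, `\1` only succeeds where that same text appears again.
Matches: at [2:6] match 'cfcf', group 1 = 'cf'; at [6:10] match 'cfcf', group 1 = 'cf'.
Because there's exactly one group, `findall` drops the full match and keeps group 1 from each hit.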